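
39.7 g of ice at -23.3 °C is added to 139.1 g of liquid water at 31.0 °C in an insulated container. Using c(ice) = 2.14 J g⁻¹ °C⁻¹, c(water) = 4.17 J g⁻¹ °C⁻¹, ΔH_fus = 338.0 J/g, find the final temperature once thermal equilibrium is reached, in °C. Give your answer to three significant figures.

T_f = 3.46 °C

Heat to bring ice to 0 °C and melt it: q₁ = 39.7×2.14×23.3 + 39.7×338.0 = 15398.1 J
Heat the water can supply cooling to 0 °C: 139.1×4.17×31.0 = 17981.46 J > q₁, so all ice melts.
Energy balance: 139.1×4.17×(31.0 − T) = 15398.1 + 39.7×4.17×(T − 0)
580.047(31.0 − T) = 15398.1 + 165.549 T
17981.46 − 15398.1 = 745.596 T
T = 2583.36 / 745.596 = 3.4648 °C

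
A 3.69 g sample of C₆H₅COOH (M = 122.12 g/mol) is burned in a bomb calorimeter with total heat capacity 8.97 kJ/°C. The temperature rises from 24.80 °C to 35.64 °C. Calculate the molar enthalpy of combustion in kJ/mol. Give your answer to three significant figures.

ΔH = -3220 kJ/mol

ΔT = 35.64 − 24.80 = 10.84 °C
q_cal = C_cal × ΔT = 8.97 × 10.84 = 97.2348 kJ
n = 3.69 / 122.12 = 0.03022 mol
q_rxn = −q_cal = -97.2348 kJ
ΔH = -97.2348 / 0.03022 = -3218 kJ/mol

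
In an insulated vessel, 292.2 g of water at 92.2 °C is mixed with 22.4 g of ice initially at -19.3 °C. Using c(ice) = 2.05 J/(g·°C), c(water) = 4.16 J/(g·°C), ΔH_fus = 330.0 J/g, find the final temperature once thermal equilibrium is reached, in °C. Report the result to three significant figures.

T_f = 79.3 °C

Heat to bring ice to 0 °C and melt it: q₁ = 22.4×2.05×19.3 + 22.4×330.0 = 8278.3 J
Heat the water can supply cooling to 0 °C: 292.2×4.16×92.2 = 112074 J > q₁, so all ice melts.
Energy balance: 292.2×4.16×(92.2 − T) = 8278.3 + 22.4×4.16×(T − 0)
1215.552(92.2 − T) = 8278.3 + 93.184 T
112074 − 8278.3 = 1308.736 T
T = 103795.7 / 1308.736 = 79.31 °C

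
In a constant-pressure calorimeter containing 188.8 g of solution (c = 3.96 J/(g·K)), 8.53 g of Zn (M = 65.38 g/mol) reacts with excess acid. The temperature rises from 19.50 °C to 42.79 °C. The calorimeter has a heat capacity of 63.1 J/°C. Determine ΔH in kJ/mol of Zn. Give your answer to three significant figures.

|ΔT| = |42.79 − 19.50| = 23.29 °C
|q_surr| = (188.8 × 3.96 + 63.1) × 23.29 = 810.748 × 23.29 = 18880 J
n(Zn) = 8.53 / 65.38 = 0.1305 mol
Temperature rose, so q_rxn = −|q_surr| = -18.88 kJ
ΔH = q_rxn / n = -144.7 kJ/mol

ΔH = -145 kJ/mol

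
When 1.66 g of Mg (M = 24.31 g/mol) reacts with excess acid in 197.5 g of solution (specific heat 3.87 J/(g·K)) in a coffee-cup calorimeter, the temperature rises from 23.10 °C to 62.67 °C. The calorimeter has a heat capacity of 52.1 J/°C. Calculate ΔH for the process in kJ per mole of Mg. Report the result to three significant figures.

|ΔT| = |62.67 − 23.10| = 39.57 °C
|q_surr| = (197.5 × 3.87 + 52.1) × 39.57 = 816.425 × 39.57 = 32310 J
n(Mg) = 1.66 / 24.31 = 0.06828 mol
Temperature rose, so q_rxn = −|q_surr| = -32.31 kJ
ΔH = q_rxn / n = -473.2 kJ/mol

ΔH = -473 kJ/mol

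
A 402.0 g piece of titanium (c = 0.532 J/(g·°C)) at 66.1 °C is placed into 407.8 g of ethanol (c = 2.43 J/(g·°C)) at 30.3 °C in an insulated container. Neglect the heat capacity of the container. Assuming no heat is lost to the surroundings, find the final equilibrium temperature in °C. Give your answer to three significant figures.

Heat lost by titanium = heat gained by ethanol.
(402.0)(0.532)(66.1 − T) = (407.8)(2.43)(T − 30.3)
213.864 (66.1 − T) = 990.954 (T − 30.3)
14136 − 213.864 T = 990.954 T − 30026
44162 = 1204.818 T
T = 36.65 °C

T_f = 36.7 °C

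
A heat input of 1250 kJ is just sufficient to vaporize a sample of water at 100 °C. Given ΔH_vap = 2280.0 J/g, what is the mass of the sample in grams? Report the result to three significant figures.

m = 548 g

m = q / ΔH_vap = 1250000 J / 2280.0 J/g = 548 g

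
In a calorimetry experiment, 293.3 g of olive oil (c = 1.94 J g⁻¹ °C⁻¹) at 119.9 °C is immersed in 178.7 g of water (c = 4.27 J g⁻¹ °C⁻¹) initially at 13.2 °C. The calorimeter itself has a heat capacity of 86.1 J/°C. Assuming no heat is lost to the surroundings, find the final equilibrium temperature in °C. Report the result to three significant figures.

Heat lost by olive oil = heat gained by water + calorimeter.
(293.3)(1.94)(119.9 − T) = [(178.7)(4.27) + 86.1](T − 13.2)
569.002 (119.9 − T) = 849.149 (T − 13.2)
68223 − 569.002 T = 849.149 T − 11209
79432 = 1418.151 T
T = 56.01 °C

T_f = 56.0 °C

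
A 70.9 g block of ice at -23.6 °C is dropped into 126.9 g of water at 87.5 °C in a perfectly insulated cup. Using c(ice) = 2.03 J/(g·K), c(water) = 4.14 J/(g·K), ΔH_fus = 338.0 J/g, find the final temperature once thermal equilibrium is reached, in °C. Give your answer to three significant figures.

Heat to bring ice to 0 °C and melt it: q₁ = 70.9×2.03×23.6 + 70.9×338.0 = 27361 J
Heat the water can supply cooling to 0 °C: 126.9×4.14×87.5 = 45969.5 J > q₁, so all ice melts.
Energy balance: 126.9×4.14×(87.5 − T) = 27361 + 70.9×4.14×(T − 0)
525.366(87.5 − T) = 27361 + 293.526 T
45969.5 − 27361 = 818.892 T
T = 18608.5 / 818.892 = 22.72 °C

T_f = 22.7 °C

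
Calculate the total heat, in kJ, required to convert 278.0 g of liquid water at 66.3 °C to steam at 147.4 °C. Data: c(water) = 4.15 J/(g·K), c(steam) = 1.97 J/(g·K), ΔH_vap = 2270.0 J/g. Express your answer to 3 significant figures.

q1 (heat water 66.3→100.0 °C): 278.0 × 4.15 × 33.7 = 38880 J
q2 (vaporize at 100 °C): 278.0 × 2270.0 = 631060 J
q3 (heat steam 100.0→147.4 °C): 278.0 × 1.97 × 47.4 = 25959 J
Total: 38880 + 631060 + 25959 = 695899 J = 696 kJ

q = 696 kJ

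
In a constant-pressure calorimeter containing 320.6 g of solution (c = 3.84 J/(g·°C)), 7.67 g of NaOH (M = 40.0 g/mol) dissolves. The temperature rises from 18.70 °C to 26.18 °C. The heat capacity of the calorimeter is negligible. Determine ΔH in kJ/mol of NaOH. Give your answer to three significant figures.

|ΔT| = |26.18 − 18.70| = 7.48 °C
|q_surr| = (320.6 × 3.84) × 7.48 = 1231.104 × 7.48 = 9209 J
n(NaOH) = 7.67 / 40.0 = 0.1918 mol
Temperature rose, so q_rxn = −|q_surr| = -9.209 kJ
ΔH = q_rxn / n = -48.01 kJ/mol

ΔH = -48.0 kJ/mol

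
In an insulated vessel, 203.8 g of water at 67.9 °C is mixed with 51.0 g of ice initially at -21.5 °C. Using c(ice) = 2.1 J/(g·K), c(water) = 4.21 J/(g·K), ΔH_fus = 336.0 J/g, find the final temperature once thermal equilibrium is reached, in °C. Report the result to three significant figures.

T_f = 36.2 °C

Heat to bring ice to 0 °C and melt it: q₁ = 51.0×2.1×21.5 + 51.0×336.0 = 19439 J
Heat the water can supply cooling to 0 °C: 203.8×4.21×67.9 = 58258.1 J > q₁, so all ice melts.
Energy balance: 203.8×4.21×(67.9 − T) = 19439 + 51.0×4.21×(T − 0)
857.998(67.9 − T) = 19439 + 214.71 T
58258.1 − 19439 = 1072.708 T
T = 38819.1 / 1072.708 = 36.19 °C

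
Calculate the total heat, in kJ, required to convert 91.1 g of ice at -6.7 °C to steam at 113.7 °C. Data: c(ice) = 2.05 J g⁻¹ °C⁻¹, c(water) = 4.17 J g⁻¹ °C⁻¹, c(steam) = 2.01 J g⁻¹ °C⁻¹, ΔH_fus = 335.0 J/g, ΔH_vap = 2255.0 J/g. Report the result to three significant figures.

q1 (heat ice -6.7→0.0 °C): 91.1 × 2.05 × 6.7 = 1251 J
q2 (melt at 0 °C): 91.1 × 335.0 = 30519 J
q3 (heat water 0.0→100.0 °C): 91.1 × 4.17 × 100.0 = 37989 J
q4 (vaporize at 100 °C): 91.1 × 2255.0 = 205431 J
q5 (heat steam 100.0→113.7 °C): 91.1 × 2.01 × 13.7 = 2509 J
Total: 1251 + 30519 + 37989 + 205431 + 2509 = 277699 J = 278 kJ

q = 278 kJ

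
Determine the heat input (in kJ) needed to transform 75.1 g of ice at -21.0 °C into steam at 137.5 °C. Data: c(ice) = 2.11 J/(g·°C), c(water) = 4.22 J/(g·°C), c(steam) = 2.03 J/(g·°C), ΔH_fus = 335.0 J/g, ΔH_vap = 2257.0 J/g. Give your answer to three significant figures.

q = 235 kJ

q1 (heat ice -21.0→0.0 °C): 75.1 × 2.11 × 21.0 = 3328 J
q2 (melt at 0 °C): 75.1 × 335.0 = 25159 J
q3 (heat water 0.0→100.0 °C): 75.1 × 4.22 × 100.0 = 31692 J
q4 (vaporize at 100 °C): 75.1 × 2257.0 = 169501 J
q5 (heat steam 100.0→137.5 °C): 75.1 × 2.03 × 37.5 = 5717 J
Total: 3328 + 25159 + 31692 + 169501 + 5717 = 235397 J = 235 kJ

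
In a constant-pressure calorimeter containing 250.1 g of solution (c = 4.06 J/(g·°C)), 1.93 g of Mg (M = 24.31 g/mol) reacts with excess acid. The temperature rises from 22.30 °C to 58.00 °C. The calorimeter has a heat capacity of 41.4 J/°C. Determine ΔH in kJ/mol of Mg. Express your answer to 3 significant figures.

|ΔT| = |58.00 − 22.30| = 35.70 °C
|q_surr| = (250.1 × 4.06 + 41.4) × 35.70 = 1056.806 × 35.70 = 37730 J
n(Mg) = 1.93 / 24.31 = 0.07939 mol
Temperature rose, so q_rxn = −|q_surr| = -37.73 kJ
ΔH = q_rxn / n = -475.2 kJ/mol

ΔH = -475 kJ/mol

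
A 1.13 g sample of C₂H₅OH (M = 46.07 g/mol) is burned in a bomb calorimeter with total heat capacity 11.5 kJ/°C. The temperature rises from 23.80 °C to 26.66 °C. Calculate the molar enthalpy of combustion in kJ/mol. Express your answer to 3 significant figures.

ΔT = 26.66 − 23.80 = 2.86 °C
q_cal = C_cal × ΔT = 11.5 × 2.86 = 32.89 kJ
n = 1.13 / 46.07 = 0.02453 mol
q_rxn = −q_cal = -32.89 kJ
ΔH = -32.89 / 0.02453 = -1341 kJ/mol

ΔH = -1340 kJ/mol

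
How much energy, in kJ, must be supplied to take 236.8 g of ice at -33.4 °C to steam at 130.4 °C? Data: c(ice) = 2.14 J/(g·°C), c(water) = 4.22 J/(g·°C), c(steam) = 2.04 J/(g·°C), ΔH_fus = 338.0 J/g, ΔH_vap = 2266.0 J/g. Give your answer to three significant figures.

q = 748 kJ

q1 (heat ice -33.4→0.0 °C): 236.8 × 2.14 × 33.4 = 16926 J
q2 (melt at 0 °C): 236.8 × 338.0 = 80038 J
q3 (heat water 0.0→100.0 °C): 236.8 × 4.22 × 100.0 = 99930 J
q4 (vaporize at 100 °C): 236.8 × 2266.0 = 536589 J
q5 (heat steam 100.0→130.4 °C): 236.8 × 2.04 × 30.4 = 14685 J
Total: 16926 + 80038 + 99930 + 536589 + 14685 = 748168 J = 748 kJ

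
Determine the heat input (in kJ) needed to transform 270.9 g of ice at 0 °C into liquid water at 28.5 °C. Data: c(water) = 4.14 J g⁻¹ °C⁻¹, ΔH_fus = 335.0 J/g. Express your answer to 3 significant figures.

q = 123 kJ

q1 (melt at 0 °C): 270.9 × 335.0 = 90752 J
q2 (heat water 0.0→28.5 °C): 270.9 × 4.14 × 28.5 = 31963 J
Total: 90752 + 31963 = 122715 J = 123 kJ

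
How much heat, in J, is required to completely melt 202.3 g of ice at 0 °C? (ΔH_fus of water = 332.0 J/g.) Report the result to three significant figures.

q = m × ΔH_fus = 202.3 × 332.0 = 67160 J

q = 67200 J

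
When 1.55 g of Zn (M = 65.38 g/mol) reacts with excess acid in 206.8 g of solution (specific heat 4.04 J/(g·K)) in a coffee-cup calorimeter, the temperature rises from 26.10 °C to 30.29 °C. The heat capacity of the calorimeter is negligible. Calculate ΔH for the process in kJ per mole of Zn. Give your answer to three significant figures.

|ΔT| = |30.29 − 26.10| = 4.19 °C
|q_surr| = (206.8 × 4.04) × 4.19 = 835.472 × 4.19 = 3501 J
n(Zn) = 1.55 / 65.38 = 0.02371 mol
Temperature rose, so q_rxn = −|q_surr| = -3.501 kJ
ΔH = q_rxn / n = -147.7 kJ/mol

ΔH = -148 kJ/mol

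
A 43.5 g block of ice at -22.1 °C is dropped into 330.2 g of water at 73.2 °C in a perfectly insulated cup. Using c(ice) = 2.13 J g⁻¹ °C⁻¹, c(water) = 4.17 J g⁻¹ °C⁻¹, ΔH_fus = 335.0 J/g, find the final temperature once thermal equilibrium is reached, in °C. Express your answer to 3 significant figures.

T_f = 54.0 °C

Heat to bring ice to 0 °C and melt it: q₁ = 43.5×2.13×22.1 + 43.5×335.0 = 16620 J
Heat the water can supply cooling to 0 °C: 330.2×4.17×73.2 = 100792 J > q₁, so all ice melts.
Energy balance: 330.2×4.17×(73.2 − T) = 16620 + 43.5×4.17×(T − 0)
1376.934(73.2 − T) = 16620 + 181.395 T
100792 − 16620 = 1558.329 T
T = 84172 / 1558.329 = 54.01 °C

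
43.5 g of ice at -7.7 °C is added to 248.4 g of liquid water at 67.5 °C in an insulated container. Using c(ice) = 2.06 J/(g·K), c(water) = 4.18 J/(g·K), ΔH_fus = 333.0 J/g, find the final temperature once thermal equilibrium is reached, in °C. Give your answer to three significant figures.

Heat to bring ice to 0 °C and melt it: q₁ = 43.5×2.06×7.7 + 43.5×333.0 = 15175 J
Heat the water can supply cooling to 0 °C: 248.4×4.18×67.5 = 70086.1 J > q₁, so all ice melts.
Energy balance: 248.4×4.18×(67.5 − T) = 15175 + 43.5×4.18×(T − 0)
1038.312(67.5 − T) = 15175 + 181.83 T
70086.1 − 15175 = 1220.142 T
T = 54911.1 / 1220.142 = 45.00 °C

T_f = 45.0 °C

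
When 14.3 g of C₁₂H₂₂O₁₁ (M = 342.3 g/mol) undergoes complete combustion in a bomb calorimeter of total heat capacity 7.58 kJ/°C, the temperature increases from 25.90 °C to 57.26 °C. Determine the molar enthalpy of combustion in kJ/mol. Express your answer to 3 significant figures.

ΔT = 57.26 − 25.90 = 31.36 °C
q_cal = C_cal × ΔT = 7.58 × 31.36 = 237.7088 kJ
n = 14.3 / 342.3 = 0.04178 mol
q_rxn = −q_cal = -237.7088 kJ
ΔH = -237.7088 / 0.04178 = -5690 kJ/mol

ΔH = -5690 kJ/mol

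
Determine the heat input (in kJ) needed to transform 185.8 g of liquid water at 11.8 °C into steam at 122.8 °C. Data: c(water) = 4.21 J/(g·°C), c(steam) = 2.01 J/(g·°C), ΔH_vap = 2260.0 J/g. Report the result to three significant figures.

q = 497 kJ

q1 (heat water 11.8→100.0 °C): 185.8 × 4.21 × 88.2 = 68992 J
q2 (vaporize at 100 °C): 185.8 × 2260.0 = 419908 J
q3 (heat steam 100.0→122.8 °C): 185.8 × 2.01 × 22.8 = 8515 J
Total: 68992 + 419908 + 8515 = 497415 J = 497 kJ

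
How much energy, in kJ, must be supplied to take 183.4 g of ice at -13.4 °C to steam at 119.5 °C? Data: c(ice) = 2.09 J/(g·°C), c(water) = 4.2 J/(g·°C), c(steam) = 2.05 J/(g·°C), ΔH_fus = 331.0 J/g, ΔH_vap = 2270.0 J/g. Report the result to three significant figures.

q = 567 kJ

q1 (heat ice -13.4→0.0 °C): 183.4 × 2.09 × 13.4 = 5136 J
q2 (melt at 0 °C): 183.4 × 331.0 = 60705 J
q3 (heat water 0.0→100.0 °C): 183.4 × 4.2 × 100.0 = 77028 J
q4 (vaporize at 100 °C): 183.4 × 2270.0 = 416318 J
q5 (heat steam 100.0→119.5 °C): 183.4 × 2.05 × 19.5 = 7331 J
Total: 5136 + 60705 + 77028 + 416318 + 7331 = 566518 J = 567 kJ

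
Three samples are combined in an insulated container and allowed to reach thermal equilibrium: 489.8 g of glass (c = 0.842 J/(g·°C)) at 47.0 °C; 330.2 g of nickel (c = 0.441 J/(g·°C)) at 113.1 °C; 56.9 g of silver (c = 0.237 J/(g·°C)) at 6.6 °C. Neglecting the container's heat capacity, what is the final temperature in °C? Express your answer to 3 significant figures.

T_f = 62.9 °C

Σ mᵢcᵢ(T − Tᵢ) = 0  ⇒  T = Σ mᵢcᵢTᵢ / Σ mᵢcᵢ
Σ mᵢcᵢ = 489.8×0.842 + 330.2×0.441 + 56.9×0.237 = 571.5151
Σ mᵢcᵢTᵢ = 412.4116×47.0 + 145.6182×113.1 + 13.4853×6.6 = 35942
T = 35942 / 571.5151 = 62.89 °C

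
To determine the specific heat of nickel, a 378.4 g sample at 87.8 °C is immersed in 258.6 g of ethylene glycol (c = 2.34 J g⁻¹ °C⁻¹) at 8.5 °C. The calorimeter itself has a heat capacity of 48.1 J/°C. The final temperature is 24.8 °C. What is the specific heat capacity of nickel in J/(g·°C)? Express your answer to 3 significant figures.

c = 0.447 J/(g·°C)

q_gained = (258.6 × 2.34 + 48.1) × (24.8 − 8.5) = 10650 J
q_lost = 378.4 × c × (87.8 − 24.8) = 23839.2 c
Set equal: c = 10650 / 23839.2 = 0.447 J/(g·°C)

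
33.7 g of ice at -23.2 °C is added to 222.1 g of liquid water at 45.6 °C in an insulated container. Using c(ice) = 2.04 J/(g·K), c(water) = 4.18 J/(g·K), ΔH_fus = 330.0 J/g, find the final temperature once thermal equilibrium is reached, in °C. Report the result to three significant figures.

T_f = 27.7 °C

Heat to bring ice to 0 °C and melt it: q₁ = 33.7×2.04×23.2 + 33.7×330.0 = 12716 J
Heat the water can supply cooling to 0 °C: 222.1×4.18×45.6 = 42334.0 J > q₁, so all ice melts.
Energy balance: 222.1×4.18×(45.6 − T) = 12716 + 33.7×4.18×(T − 0)
928.378(45.6 − T) = 12716 + 140.866 T
42334.0 − 12716 = 1069.244 T
T = 29618.0 / 1069.244 = 27.70 °C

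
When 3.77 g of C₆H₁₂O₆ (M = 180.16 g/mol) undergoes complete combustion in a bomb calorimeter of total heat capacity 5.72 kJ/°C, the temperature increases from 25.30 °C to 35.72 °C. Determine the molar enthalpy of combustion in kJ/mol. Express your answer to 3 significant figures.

ΔT = 35.72 − 25.30 = 10.42 °C
q_cal = C_cal × ΔT = 5.72 × 10.42 = 59.6024 kJ
n = 3.77 / 180.16 = 0.02093 mol
q_rxn = −q_cal = -59.6024 kJ
ΔH = -59.6024 / 0.02093 = -2848 kJ/mol

ΔH = -2850 kJ/mol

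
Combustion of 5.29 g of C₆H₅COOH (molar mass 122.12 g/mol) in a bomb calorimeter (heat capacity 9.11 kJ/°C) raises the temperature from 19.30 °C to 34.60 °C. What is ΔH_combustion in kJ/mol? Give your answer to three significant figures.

ΔT = 34.60 − 19.30 = 15.30 °C
q_cal = C_cal × ΔT = 9.11 × 15.30 = 139.383 kJ
n = 5.29 / 122.12 = 0.04332 mol
q_rxn = −q_cal = -139.383 kJ
ΔH = -139.383 / 0.04332 = -3218 kJ/mol

ΔH = -3220 kJ/mol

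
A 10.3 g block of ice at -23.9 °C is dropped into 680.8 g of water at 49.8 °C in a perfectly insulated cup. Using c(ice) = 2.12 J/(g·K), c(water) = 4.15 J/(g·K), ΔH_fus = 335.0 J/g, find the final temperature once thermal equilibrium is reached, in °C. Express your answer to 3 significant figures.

Heat to bring ice to 0 °C and melt it: q₁ = 10.3×2.12×23.9 + 10.3×335.0 = 3972.4 J
Heat the water can supply cooling to 0 °C: 680.8×4.15×49.8 = 140701 J > q₁, so all ice melts.
Energy balance: 680.8×4.15×(49.8 − T) = 3972.4 + 10.3×4.15×(T − 0)
2825.32(49.8 − T) = 3972.4 + 42.745 T
140701 − 3972.4 = 2868.065 T
T = 136728.6 / 2868.065 = 47.67 °C

T_f = 47.7 °C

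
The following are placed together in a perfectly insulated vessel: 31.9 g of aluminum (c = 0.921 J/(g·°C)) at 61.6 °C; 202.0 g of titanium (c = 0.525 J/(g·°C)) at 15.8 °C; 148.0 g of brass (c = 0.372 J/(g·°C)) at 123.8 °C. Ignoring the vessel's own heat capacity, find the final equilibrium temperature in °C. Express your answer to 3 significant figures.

Σ mᵢcᵢ(T − Tᵢ) = 0  ⇒  T = Σ mᵢcᵢTᵢ / Σ mᵢcᵢ
Σ mᵢcᵢ = 31.9×0.921 + 202.0×0.525 + 148.0×0.372 = 190.4859
Σ mᵢcᵢTᵢ = 29.3799×61.6 + 106.05×15.8 + 55.056×123.8 = 10301
T = 10301 / 190.4859 = 54.08 °C

T_f = 54.1 °C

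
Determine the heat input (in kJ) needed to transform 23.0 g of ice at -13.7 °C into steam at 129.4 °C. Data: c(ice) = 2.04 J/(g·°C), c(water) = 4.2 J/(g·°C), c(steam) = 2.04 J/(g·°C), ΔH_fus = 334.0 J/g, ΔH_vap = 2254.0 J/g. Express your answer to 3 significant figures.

q = 71.2 kJ

q1 (heat ice -13.7→0.0 °C): 23.0 × 2.04 × 13.7 = 643 J
q2 (melt at 0 °C): 23.0 × 334.0 = 7682 J
q3 (heat water 0.0→100.0 °C): 23.0 × 4.2 × 100.0 = 9660 J
q4 (vaporize at 100 °C): 23.0 × 2254.0 = 51842 J
q5 (heat steam 100.0→129.4 °C): 23.0 × 2.04 × 29.4 = 1379 J
Total: 643 + 7682 + 9660 + 51842 + 1379 = 71206 J = 71.2 kJ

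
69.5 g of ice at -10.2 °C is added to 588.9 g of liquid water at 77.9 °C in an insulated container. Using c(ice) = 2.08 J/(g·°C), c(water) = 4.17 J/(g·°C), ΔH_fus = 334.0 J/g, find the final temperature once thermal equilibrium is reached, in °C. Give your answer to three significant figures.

T_f = 60.7 °C

Heat to bring ice to 0 °C and melt it: q₁ = 69.5×2.08×10.2 + 69.5×334.0 = 24688 J
Heat the water can supply cooling to 0 °C: 588.9×4.17×77.9 = 191300 J > q₁, so all ice melts.
Energy balance: 588.9×4.17×(77.9 − T) = 24688 + 69.5×4.17×(T − 0)
2455.713(77.9 − T) = 24688 + 289.815 T
191300 − 24688 = 2745.528 T
T = 166612 / 2745.528 = 60.68 °C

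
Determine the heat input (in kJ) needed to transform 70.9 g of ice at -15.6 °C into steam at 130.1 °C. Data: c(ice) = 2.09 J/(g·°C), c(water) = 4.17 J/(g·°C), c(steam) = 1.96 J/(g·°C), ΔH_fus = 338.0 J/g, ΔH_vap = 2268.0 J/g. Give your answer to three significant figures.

q1 (heat ice -15.6→0.0 °C): 70.9 × 2.09 × 15.6 = 2312 J
q2 (melt at 0 °C): 70.9 × 338.0 = 23964 J
q3 (heat water 0.0→100.0 °C): 70.9 × 4.17 × 100.0 = 29565 J
q4 (vaporize at 100 °C): 70.9 × 2268.0 = 160801 J
q5 (heat steam 100.0→130.1 °C): 70.9 × 1.96 × 30.1 = 4183 J
Total: 2312 + 23964 + 29565 + 160801 + 4183 = 220825 J = 221 kJ

q = 221 kJ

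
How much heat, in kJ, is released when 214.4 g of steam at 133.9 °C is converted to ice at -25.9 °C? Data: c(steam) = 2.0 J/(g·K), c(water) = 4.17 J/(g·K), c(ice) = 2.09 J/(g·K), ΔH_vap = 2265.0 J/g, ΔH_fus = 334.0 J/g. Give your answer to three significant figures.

q1 (cool steam 133.9→100 °C): 214.4 × 2.0 × 33.9 = 14536 J
q2 (condense at 100 °C): 214.4 × 2265.0 = 485616 J
q3 (cool water 100→0 °C): 214.4 × 4.17 × 100.0 = 89405 J
q4 (freeze at 0 °C): 214.4 × 334.0 = 71610 J
q5 (cool ice 0→-25.9 °C): 214.4 × 2.09 × 25.9 = 11606 J
Total: 14536 + 485616 + 89405 + 71610 + 11606 = 672773 J = 673 kJ

q = 673 kJ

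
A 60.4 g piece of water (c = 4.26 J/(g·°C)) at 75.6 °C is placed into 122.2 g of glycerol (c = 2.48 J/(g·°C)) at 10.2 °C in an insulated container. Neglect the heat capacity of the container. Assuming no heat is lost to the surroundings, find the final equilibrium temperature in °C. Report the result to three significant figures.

Heat lost by water = heat gained by glycerol.
(60.4)(4.26)(75.6 − T) = (122.2)(2.48)(T − 10.2)
257.304 (75.6 − T) = 303.056 (T − 10.2)
19452 − 257.304 T = 303.056 T − 3091.2
22543.2 = 560.360 T
T = 40.23 °C

T_f = 40.2 °C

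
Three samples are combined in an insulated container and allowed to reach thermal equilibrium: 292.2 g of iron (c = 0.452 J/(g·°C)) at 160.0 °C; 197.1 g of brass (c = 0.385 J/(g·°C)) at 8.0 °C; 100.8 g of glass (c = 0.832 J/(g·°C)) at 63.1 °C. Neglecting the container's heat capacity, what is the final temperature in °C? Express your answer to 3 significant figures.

T_f = 92.6 °C

Σ mᵢcᵢ(T − Tᵢ) = 0  ⇒  T = Σ mᵢcᵢTᵢ / Σ mᵢcᵢ
Σ mᵢcᵢ = 292.2×0.452 + 197.1×0.385 + 100.8×0.832 = 291.8235
Σ mᵢcᵢTᵢ = 132.0744×160.0 + 75.8835×8.0 + 83.8656×63.1 = 27031
T = 27031 / 291.8235 = 92.63 °C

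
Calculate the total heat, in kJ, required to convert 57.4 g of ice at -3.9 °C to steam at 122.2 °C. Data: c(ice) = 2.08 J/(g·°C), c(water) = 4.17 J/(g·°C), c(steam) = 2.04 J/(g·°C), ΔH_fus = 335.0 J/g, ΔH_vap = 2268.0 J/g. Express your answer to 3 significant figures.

q = 176 kJ

q1 (heat ice -3.9→0.0 °C): 57.4 × 2.08 × 3.9 = 466 J
q2 (melt at 0 °C): 57.4 × 335.0 = 19229 J
q3 (heat water 0.0→100.0 °C): 57.4 × 4.17 × 100.0 = 23936 J
q4 (vaporize at 100 °C): 57.4 × 2268.0 = 130183 J
q5 (heat steam 100.0→122.2 °C): 57.4 × 2.04 × 22.2 = 2600 J
Total: 466 + 19229 + 23936 + 130183 + 2600 = 176414 J = 176 kJ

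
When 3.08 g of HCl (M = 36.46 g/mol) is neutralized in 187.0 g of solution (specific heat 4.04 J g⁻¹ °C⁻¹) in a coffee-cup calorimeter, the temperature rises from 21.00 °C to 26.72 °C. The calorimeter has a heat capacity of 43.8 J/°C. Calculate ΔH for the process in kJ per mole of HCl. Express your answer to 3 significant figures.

ΔH = -54.1 kJ/mol

|ΔT| = |26.72 − 21.00| = 5.72 °C
|q_surr| = (187.0 × 4.04 + 43.8) × 5.72 = 799.28 × 5.72 = 4572 J
n(HCl) = 3.08 / 36.46 = 0.08448 mol
Temperature rose, so q_rxn = −|q_surr| = -4.572 kJ
ΔH = q_rxn / n = -54.12 kJ/mol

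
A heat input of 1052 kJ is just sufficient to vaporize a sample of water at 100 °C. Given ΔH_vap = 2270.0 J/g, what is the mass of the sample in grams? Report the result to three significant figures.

m = q / ΔH_vap = 1052000 J / 2270.0 J/g = 463 g

m = 463 g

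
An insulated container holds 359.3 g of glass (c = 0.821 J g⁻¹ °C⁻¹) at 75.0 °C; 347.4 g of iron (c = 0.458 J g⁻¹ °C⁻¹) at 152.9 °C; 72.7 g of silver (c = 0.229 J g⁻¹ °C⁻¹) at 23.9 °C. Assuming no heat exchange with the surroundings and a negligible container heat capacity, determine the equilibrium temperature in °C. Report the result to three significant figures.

Σ mᵢcᵢ(T − Tᵢ) = 0  ⇒  T = Σ mᵢcᵢTᵢ / Σ mᵢcᵢ
Σ mᵢcᵢ = 359.3×0.821 + 347.4×0.458 + 72.7×0.229 = 470.7428
Σ mᵢcᵢTᵢ = 294.9853×75.0 + 159.1092×152.9 + 16.6483×23.9 = 46850
T = 46850 / 470.7428 = 99.52 °C

T_f = 99.5 °C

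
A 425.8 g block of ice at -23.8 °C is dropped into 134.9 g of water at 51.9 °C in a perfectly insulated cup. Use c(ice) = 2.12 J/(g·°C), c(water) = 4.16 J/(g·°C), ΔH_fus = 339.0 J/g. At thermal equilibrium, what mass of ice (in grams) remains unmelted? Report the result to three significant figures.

m_ice remaining = 403 g

Heat to warm all ice to 0 °C: 425.8×2.12×23.8 = 21484 J
Heat released by water cooling to 0 °C: 134.9×4.16×51.9 = 29125 J
29125 J < 21484 + 425.8×339.0 = 165830.2 J, so not all ice melts; final T = 0 °C.
Heat left for melting: 29125 − 21484 = 7641 J
Mass melted = 7641 / 339.0 = 22.54 g
Ice remaining = 425.8 − 22.54 = 403.26 g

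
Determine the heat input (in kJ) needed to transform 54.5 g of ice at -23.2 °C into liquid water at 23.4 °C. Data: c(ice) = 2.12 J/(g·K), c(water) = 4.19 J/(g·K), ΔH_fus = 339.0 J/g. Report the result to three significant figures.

q1 (heat ice -23.2→0.0 °C): 54.5 × 2.12 × 23.2 = 2681 J
q2 (melt at 0 °C): 54.5 × 339.0 = 18476 J
q3 (heat water 0.0→23.4 °C): 54.5 × 4.19 × 23.4 = 5344 J
Total: 2681 + 18476 + 5344 = 26501 J = 26.5 kJ

q = 26.5 kJ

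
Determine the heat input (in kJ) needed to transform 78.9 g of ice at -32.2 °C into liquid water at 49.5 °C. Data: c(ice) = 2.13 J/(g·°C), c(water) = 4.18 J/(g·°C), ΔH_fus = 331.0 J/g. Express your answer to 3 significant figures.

q1 (heat ice -32.2→0.0 °C): 78.9 × 2.13 × 32.2 = 5411 J
q2 (melt at 0 °C): 78.9 × 331.0 = 26116 J
q3 (heat water 0.0→49.5 °C): 78.9 × 4.18 × 49.5 = 16325 J
Total: 5411 + 26116 + 16325 = 47852 J = 47.9 kJ

q = 47.9 kJ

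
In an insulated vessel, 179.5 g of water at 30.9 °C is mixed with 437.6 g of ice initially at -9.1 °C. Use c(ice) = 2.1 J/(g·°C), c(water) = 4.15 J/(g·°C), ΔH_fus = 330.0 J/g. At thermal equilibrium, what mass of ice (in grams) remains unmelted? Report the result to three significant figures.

m_ice remaining = 393 g

Heat to warm all ice to 0 °C: 437.6×2.1×9.1 = 8362.5 J
Heat released by water cooling to 0 °C: 179.5×4.15×30.9 = 23018 J
23018 J < 8362.5 + 437.6×330.0 = 152770.5 J, so not all ice melts; final T = 0 °C.
Heat left for melting: 23018 − 8362.5 = 14655.5 J
Mass melted = 14655.5 / 330.0 = 44.41 g
Ice remaining = 437.6 − 44.41 = 393.19 g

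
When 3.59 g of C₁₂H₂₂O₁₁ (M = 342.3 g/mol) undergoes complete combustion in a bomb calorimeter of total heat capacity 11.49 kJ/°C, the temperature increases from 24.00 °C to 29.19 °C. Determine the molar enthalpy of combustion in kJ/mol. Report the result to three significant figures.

ΔT = 29.19 − 24.00 = 5.19 °C
q_cal = C_cal × ΔT = 11.49 × 5.19 = 59.6331 kJ
n = 3.59 / 342.3 = 0.010488 mol
q_rxn = −q_cal = -59.6331 kJ
ΔH = -59.6331 / 0.010488 = -5686 kJ/mol

ΔH = -5690 kJ/mol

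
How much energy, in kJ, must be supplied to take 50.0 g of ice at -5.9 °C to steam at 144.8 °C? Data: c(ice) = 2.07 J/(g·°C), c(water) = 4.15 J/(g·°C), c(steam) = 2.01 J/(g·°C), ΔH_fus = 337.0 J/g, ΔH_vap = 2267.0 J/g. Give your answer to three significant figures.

q1 (heat ice -5.9→0.0 °C): 50.0 × 2.07 × 5.9 = 611 J
q2 (melt at 0 °C): 50.0 × 337.0 = 16850 J
q3 (heat water 0.0→100.0 °C): 50.0 × 4.15 × 100.0 = 20750 J
q4 (vaporize at 100 °C): 50.0 × 2267.0 = 113350 J
q5 (heat steam 100.0→144.8 °C): 50.0 × 2.01 × 44.8 = 4502 J
Total: 611 + 16850 + 20750 + 113350 + 4502 = 156063 J = 156 kJ

q = 156 kJ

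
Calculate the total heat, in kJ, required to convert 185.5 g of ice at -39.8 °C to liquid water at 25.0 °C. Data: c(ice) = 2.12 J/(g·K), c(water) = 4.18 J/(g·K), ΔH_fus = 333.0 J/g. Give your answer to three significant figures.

q1 (heat ice -39.8→0.0 °C): 185.5 × 2.12 × 39.8 = 15652 J
q2 (melt at 0 °C): 185.5 × 333.0 = 61772 J
q3 (heat water 0.0→25.0 °C): 185.5 × 4.18 × 25.0 = 19385 J
Total: 15652 + 61772 + 19385 = 96809 J = 96.8 kJ

q = 96.8 kJ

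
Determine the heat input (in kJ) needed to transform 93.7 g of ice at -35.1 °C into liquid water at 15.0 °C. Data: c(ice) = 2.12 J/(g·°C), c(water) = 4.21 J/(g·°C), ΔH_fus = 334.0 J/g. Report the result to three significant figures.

q = 44.2 kJ

q1 (heat ice -35.1→0.0 °C): 93.7 × 2.12 × 35.1 = 6972 J
q2 (melt at 0 °C): 93.7 × 334.0 = 31296 J
q3 (heat water 0.0→15.0 °C): 93.7 × 4.21 × 15.0 = 5917 J
Total: 6972 + 31296 + 5917 = 44185 J = 44.2 kJ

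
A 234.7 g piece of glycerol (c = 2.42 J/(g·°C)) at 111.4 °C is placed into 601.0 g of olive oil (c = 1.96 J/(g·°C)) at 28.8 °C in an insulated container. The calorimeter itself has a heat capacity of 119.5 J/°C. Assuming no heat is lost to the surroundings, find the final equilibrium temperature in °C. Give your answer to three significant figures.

Heat lost by glycerol = heat gained by olive oil + calorimeter.
(234.7)(2.42)(111.4 − T) = [(601.0)(1.96) + 119.5](T − 28.8)
567.974 (111.4 − T) = 1297.46 (T − 28.8)
63272 − 567.974 T = 1297.46 T − 37367
100639 = 1865.434 T
T = 53.949 °C

T_f = 53.9 °C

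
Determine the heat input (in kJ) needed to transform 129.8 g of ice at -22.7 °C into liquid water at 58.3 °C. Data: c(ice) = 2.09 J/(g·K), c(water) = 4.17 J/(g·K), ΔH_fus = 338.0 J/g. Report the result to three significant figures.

q = 81.6 kJ

q1 (heat ice -22.7→0.0 °C): 129.8 × 2.09 × 22.7 = 6158 J
q2 (melt at 0 °C): 129.8 × 338.0 = 43872 J
q3 (heat water 0.0→58.3 °C): 129.8 × 4.17 × 58.3 = 31556 J
Total: 6158 + 43872 + 31556 = 81586 J = 81.6 kJ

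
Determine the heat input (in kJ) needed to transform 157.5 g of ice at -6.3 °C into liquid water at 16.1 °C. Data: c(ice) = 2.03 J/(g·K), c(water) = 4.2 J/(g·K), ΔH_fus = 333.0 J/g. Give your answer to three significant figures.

q = 65.1 kJ

q1 (heat ice -6.3→0.0 °C): 157.5 × 2.03 × 6.3 = 2014 J
q2 (melt at 0 °C): 157.5 × 333.0 = 52448 J
q3 (heat water 0.0→16.1 °C): 157.5 × 4.2 × 16.1 = 10650 J
Total: 2014 + 52448 + 10650 = 65112 J = 65.1 kJ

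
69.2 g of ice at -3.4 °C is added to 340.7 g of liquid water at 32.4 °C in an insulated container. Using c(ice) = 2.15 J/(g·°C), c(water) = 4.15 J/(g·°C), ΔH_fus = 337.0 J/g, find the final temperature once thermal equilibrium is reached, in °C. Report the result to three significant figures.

Heat to bring ice to 0 °C and melt it: q₁ = 69.2×2.15×3.4 + 69.2×337.0 = 23826 J
Heat the water can supply cooling to 0 °C: 340.7×4.15×32.4 = 45810.5 J > q₁, so all ice melts.
Energy balance: 340.7×4.15×(32.4 − T) = 23826 + 69.2×4.15×(T − 0)
1413.905(32.4 − T) = 23826 + 287.18 T
45810.5 − 23826 = 1701.085 T
T = 21984.5 / 1701.085 = 12.92 °C

T_f = 12.9 °C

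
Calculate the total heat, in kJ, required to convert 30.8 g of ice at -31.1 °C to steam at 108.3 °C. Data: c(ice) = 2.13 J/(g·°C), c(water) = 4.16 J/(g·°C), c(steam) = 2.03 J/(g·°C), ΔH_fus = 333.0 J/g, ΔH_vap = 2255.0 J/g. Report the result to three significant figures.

q = 95.1 kJ

q1 (heat ice -31.1→0.0 °C): 30.8 × 2.13 × 31.1 = 2040 J
q2 (melt at 0 °C): 30.8 × 333.0 = 10256 J
q3 (heat water 0.0→100.0 °C): 30.8 × 4.16 × 100.0 = 12813 J
q4 (vaporize at 100 °C): 30.8 × 2255.0 = 69454 J
q5 (heat steam 100.0→108.3 °C): 30.8 × 2.03 × 8.3 = 519 J
Total: 2040 + 10256 + 12813 + 69454 + 519 = 95082 J = 95.1 kJ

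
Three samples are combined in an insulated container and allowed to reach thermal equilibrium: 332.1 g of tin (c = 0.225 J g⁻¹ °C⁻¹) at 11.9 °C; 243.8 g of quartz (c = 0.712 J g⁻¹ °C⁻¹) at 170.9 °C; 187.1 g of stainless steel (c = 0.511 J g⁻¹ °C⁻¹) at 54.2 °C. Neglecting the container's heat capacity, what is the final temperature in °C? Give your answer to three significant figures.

T_f = 104 °C

Σ mᵢcᵢ(T − Tᵢ) = 0  ⇒  T = Σ mᵢcᵢTᵢ / Σ mᵢcᵢ
Σ mᵢcᵢ = 332.1×0.225 + 243.8×0.712 + 187.1×0.511 = 343.9162
Σ mᵢcᵢTᵢ = 74.7225×11.9 + 173.5856×170.9 + 95.6081×54.2 = 35737
T = 35737 / 343.9162 = 103.9 °C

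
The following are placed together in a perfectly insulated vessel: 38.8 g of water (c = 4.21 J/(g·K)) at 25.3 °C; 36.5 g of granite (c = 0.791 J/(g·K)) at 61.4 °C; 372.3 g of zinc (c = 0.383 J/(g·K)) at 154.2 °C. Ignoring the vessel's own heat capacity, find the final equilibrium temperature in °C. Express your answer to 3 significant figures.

T_f = 83.3 °C

Σ mᵢcᵢ(T − Tᵢ) = 0  ⇒  T = Σ mᵢcᵢTᵢ / Σ mᵢcᵢ
Σ mᵢcᵢ = 38.8×4.21 + 36.5×0.791 + 372.3×0.383 = 334.8104
Σ mᵢcᵢTᵢ = 163.348×25.3 + 28.8715×61.4 + 142.5909×154.2 = 27893
T = 27893 / 334.8104 = 83.31 °C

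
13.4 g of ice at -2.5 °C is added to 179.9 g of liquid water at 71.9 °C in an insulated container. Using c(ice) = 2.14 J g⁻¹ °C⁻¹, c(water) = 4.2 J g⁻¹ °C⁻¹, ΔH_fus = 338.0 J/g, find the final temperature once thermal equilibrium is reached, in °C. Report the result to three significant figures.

T_f = 61.2 °C

Heat to bring ice to 0 °C and melt it: q₁ = 13.4×2.14×2.5 + 13.4×338.0 = 4600.9 J
Heat the water can supply cooling to 0 °C: 179.9×4.2×71.9 = 54326.2 J > q₁, so all ice melts.
Energy balance: 179.9×4.2×(71.9 − T) = 4600.9 + 13.4×4.2×(T − 0)
755.58(71.9 − T) = 4600.9 + 56.28 T
54326.2 − 4600.9 = 811.86 T
T = 49725.3 / 811.86 = 61.249 °C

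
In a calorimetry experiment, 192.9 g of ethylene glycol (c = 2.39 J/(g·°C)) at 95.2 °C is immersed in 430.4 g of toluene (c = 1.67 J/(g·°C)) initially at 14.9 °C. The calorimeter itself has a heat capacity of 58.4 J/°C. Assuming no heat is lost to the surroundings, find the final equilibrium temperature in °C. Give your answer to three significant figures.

Heat lost by ethylene glycol = heat gained by toluene + calorimeter.
(192.9)(2.39)(95.2 − T) = [(430.4)(1.67) + 58.4](T − 14.9)
461.031 (95.2 − T) = 777.168 (T − 14.9)
43890 − 461.031 T = 777.168 T − 11580
55470 = 1238.199 T
T = 44.80 °C

T_f = 44.8 °C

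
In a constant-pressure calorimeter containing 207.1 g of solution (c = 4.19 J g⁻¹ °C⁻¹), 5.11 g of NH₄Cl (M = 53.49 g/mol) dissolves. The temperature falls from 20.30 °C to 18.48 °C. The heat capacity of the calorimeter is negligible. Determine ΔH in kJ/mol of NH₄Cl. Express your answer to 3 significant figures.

ΔH = 16.5 kJ/mol

|ΔT| = |18.48 − 20.30| = 1.82 °C
|q_surr| = (207.1 × 4.19) × 1.82 = 867.749 × 1.82 = 1579 J
n(NH₄Cl) = 5.11 / 53.49 = 0.09553 mol
Temperature fell, so q_rxn = +|q_surr| = 1.579 kJ
ΔH = q_rxn / n = 16.53 kJ/mol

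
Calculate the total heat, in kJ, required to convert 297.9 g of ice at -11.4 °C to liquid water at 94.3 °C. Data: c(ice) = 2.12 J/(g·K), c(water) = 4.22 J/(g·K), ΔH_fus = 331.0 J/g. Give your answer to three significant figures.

q = 224 kJ

q1 (heat ice -11.4→0.0 °C): 297.9 × 2.12 × 11.4 = 7200 J
q2 (melt at 0 °C): 297.9 × 331.0 = 98605 J
q3 (heat water 0.0→94.3 °C): 297.9 × 4.22 × 94.3 = 118548 J
Total: 7200 + 98605 + 118548 = 224353 J = 224 kJ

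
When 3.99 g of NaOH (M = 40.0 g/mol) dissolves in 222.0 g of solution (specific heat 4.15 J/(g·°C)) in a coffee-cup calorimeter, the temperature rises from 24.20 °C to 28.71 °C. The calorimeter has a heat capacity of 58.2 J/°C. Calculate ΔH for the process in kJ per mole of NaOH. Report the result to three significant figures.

ΔH = -44.3 kJ/mol

|ΔT| = |28.71 − 24.20| = 4.51 °C
|q_surr| = (222.0 × 4.15 + 58.2) × 4.51 = 979.5 × 4.51 = 4418 J
n(NaOH) = 3.99 / 40.0 = 0.09975 mol
Temperature rose, so q_rxn = −|q_surr| = -4.418 kJ
ΔH = q_rxn / n = -44.29 kJ/mol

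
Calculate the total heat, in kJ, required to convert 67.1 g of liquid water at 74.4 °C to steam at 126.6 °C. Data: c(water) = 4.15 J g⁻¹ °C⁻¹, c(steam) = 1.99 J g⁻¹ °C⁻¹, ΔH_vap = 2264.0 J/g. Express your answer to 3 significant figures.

q = 163 kJ

q1 (heat water 74.4→100.0 °C): 67.1 × 4.15 × 25.6 = 7129 J
q2 (vaporize at 100 °C): 67.1 × 2264.0 = 151914 J
q3 (heat steam 100.0→126.6 °C): 67.1 × 1.99 × 26.6 = 3552 J
Total: 7129 + 151914 + 3552 = 162595 J = 163 kJ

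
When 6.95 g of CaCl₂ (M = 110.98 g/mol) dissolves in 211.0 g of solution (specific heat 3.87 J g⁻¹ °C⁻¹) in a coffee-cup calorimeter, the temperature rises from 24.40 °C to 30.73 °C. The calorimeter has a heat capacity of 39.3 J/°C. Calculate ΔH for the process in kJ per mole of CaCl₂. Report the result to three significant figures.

|ΔT| = |30.73 − 24.40| = 6.33 °C
|q_surr| = (211.0 × 3.87 + 39.3) × 6.33 = 855.87 × 6.33 = 5418 J
n(CaCl₂) = 6.95 / 110.98 = 0.06262 mol
Temperature rose, so q_rxn = −|q_surr| = -5.418 kJ
ΔH = q_rxn / n = -86.52 kJ/mol

ΔH = -86.5 kJ/mol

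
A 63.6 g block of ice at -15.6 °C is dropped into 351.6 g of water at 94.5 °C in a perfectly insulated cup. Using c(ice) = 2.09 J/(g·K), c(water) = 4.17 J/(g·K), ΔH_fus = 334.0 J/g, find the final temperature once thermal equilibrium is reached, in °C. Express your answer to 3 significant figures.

Heat to bring ice to 0 °C and melt it: q₁ = 63.6×2.09×15.6 + 63.6×334.0 = 23316 J
Heat the water can supply cooling to 0 °C: 351.6×4.17×94.5 = 138553 J > q₁, so all ice melts.
Energy balance: 351.6×4.17×(94.5 − T) = 23316 + 63.6×4.17×(T − 0)
1466.172(94.5 − T) = 23316 + 265.212 T
138553 − 23316 = 1731.384 T
T = 115237 / 1731.384 = 66.56 °C

T_f = 66.6 °C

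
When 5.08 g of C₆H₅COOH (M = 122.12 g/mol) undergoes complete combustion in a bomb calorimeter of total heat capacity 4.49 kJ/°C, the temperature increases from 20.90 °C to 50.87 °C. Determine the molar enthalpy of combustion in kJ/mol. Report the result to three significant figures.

ΔH = -3230 kJ/mol

ΔT = 50.87 − 20.90 = 29.97 °C
q_cal = C_cal × ΔT = 4.49 × 29.97 = 134.5653 kJ
n = 5.08 / 122.12 = 0.04160 mol
q_rxn = −q_cal = -134.5653 kJ
ΔH = -134.5653 / 0.04160 = -3234.7 kJ/mol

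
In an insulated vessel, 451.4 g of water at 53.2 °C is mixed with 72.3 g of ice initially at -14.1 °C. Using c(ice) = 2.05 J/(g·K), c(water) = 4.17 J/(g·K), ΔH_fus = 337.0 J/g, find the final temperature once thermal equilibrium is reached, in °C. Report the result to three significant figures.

Heat to bring ice to 0 °C and melt it: q₁ = 72.3×2.05×14.1 + 72.3×337.0 = 26455 J
Heat the water can supply cooling to 0 °C: 451.4×4.17×53.2 = 100140 J > q₁, so all ice melts.
Energy balance: 451.4×4.17×(53.2 − T) = 26455 + 72.3×4.17×(T − 0)
1882.338(53.2 − T) = 26455 + 301.491 T
100140 − 26455 = 2183.829 T
T = 73685 / 2183.829 = 33.74 °C

T_f = 33.7 °C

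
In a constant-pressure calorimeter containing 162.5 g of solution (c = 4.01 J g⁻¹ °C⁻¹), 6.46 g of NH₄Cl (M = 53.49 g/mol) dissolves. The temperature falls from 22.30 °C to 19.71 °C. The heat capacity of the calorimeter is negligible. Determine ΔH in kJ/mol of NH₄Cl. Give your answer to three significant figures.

ΔH = 14.0 kJ/mol

|ΔT| = |19.71 − 22.30| = 2.59 °C
|q_surr| = (162.5 × 4.01) × 2.59 = 651.625 × 2.59 = 1688 J
n(NH₄Cl) = 6.46 / 53.49 = 0.1208 mol
Temperature fell, so q_rxn = +|q_surr| = 1.688 kJ
ΔH = q_rxn / n = 13.97 kJ/mol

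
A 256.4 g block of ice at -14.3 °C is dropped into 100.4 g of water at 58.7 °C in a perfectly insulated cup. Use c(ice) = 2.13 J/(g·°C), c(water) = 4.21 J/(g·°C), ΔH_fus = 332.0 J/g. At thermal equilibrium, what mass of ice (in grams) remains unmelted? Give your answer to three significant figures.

Heat to warm all ice to 0 °C: 256.4×2.13×14.3 = 7809.7 J
Heat released by water cooling to 0 °C: 100.4×4.21×58.7 = 24812 J
24812 J < 7809.7 + 256.4×332.0 = 92934.5 J, so not all ice melts; final T = 0 °C.
Heat left for melting: 24812 − 7809.7 = 17002.3 J
Mass melted = 17002.3 / 332.0 = 51.21 g
Ice remaining = 256.4 − 51.21 = 205.19 g

m_ice remaining = 205 g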